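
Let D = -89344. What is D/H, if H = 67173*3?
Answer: -89344/201519 ≈ -0.44335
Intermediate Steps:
H = 201519
D/H = -89344/201519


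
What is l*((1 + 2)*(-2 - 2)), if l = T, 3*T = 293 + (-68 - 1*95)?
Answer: -520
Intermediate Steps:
T = 130/3 (T = (293 + (-68 - 1*95))/3 = (293 + (-68 - 95))/3 = (293 - 163)/3 = (1/3)*130 = 130/3 ≈ 43.333)
l = 130/3 ≈ 43.333
l*((1 + 2)*(-2 - 2)) = 130*((1 + 2)*(-2 - 2))/3 = 130*(3*(-4))/3 = (130/3)*(-12) = -520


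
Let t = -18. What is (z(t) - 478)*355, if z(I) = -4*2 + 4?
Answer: -171110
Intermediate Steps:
z(I) = -4 (z(I) = -8 + 4 = -4)
(z(t) - 478)*355 = (-4 - 478)*355 = -482*355 = -171110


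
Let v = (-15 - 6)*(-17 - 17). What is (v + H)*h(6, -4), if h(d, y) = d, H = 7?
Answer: 4326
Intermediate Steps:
v = 714 (v = -21*(-34) = 714)
(v + H)*h(6, -4) = (714 + 7)*6 = 721*6 = 4326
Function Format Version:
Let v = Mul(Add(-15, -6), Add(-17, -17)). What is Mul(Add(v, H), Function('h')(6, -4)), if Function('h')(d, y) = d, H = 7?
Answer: 4326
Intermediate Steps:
v = 714 (v = Mul(-21, -34) = 714)
Mul(Add(v, H), Function('h')(6, -4)) = Mul(Add(714, 7), 6) = Mul(721, 6) = 4326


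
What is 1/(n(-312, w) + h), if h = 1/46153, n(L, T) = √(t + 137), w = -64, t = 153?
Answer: -46153/617728828609 + 2130099409*√290/617728828609 ≈ 0.058722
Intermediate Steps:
n(L, T) = √290 (n(L, T) = √(153 + 137) = √290)
h = 1/46153 ≈ 2.1667e-5
1/(n(-312, w) + h) = 1/(√290 + 1/46153) = 1/(1/46153 + √290)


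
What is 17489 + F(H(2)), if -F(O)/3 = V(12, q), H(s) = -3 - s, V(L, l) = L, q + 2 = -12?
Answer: 17453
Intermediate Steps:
q = -14 (q = -2 - 12 = -14)
F(O) = -36 (F(O) = -3*12 = -36)
17489 + F(H(2)) = 17489 - 36 = 17453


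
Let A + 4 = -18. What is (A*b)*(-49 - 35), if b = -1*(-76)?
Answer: 140448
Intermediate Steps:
A = -22 (A = -4 - 18 = -22)
b = 76
(A*b)*(-49 - 35) = (-22*76)*(-49 - 35) = -1672*(-84) = 140448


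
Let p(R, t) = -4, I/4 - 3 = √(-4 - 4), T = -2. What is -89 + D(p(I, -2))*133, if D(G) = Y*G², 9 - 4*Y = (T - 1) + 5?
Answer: 3635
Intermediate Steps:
I = 12 + 8*I*√2 (I = 12 + 4*√(-4 - 4) = 12 + 4*√(-8) = 12 + 4*(2*I*√2) = 12 + 8*I*√2 ≈ 12.0 + 11.314*I)
Y = 7/4 (Y = 9/4 - ((-2 - 1) + 5)/4 = 9/4 - (-3 + 5)/4 = 9/4 - ¼*2 = 9/4 - ½ = 7/4 ≈ 1.7500)
D(G) = 7*G²/4
-89 + D(p(I, -2))*133 = -89 + ((7/4)*(-4)²)*133 = -89 + ((7/4)*16)*133 = -89 + 28*133 = -89 + 3724 = 3635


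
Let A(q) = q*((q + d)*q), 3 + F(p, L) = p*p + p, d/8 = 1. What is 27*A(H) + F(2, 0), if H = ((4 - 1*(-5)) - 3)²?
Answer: 1539651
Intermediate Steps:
d = 8 (d = 8*1 = 8)
H = 36 (H = ((4 + 5) - 3)² = (9 - 3)² = 6² = 36)
F(p, L) = -3 + p + p² (F(p, L) = -3 + (p*p + p) = -3 + (p² + p) = -3 + (p + p²) = -3 + p + p²)
A(q) = q²*(8 + q) (A(q) = q*((q + 8)*q) = q*((8 + q)*q) = q*(q*(8 + q)) = q²*(8 + q))
27*A(H) + F(2, 0) = 27*(36²*(8 + 36)) + (-3 + 2 + 2²) = 27*(1296*44) + (-3 + 2 + 4) = 27*57024 + 3 = 1539648 + 3 = 1539651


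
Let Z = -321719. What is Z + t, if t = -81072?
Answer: -402791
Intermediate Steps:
Z + t = -321719 - 81072 = -402791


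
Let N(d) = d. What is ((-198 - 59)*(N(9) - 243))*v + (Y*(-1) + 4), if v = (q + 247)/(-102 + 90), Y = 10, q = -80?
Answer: -1673853/2 ≈ -8.3693e+5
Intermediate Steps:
v = -167/12 (v = (-80 + 247)/(-102 + 90) = 167/(-12) = 167*(-1/12) = -167/12 ≈ -13.917)
((-198 - 59)*(N(9) - 243))*v + (Y*(-1) + 4) = ((-198 - 59)*(9 - 243))*(-167/12) + (10*(-1) + 4) = -257*(-234)*(-167/12) + (-10 + 4) = 60138*(-167/12) - 6 = -1673841/2 - 6 = -1673853/2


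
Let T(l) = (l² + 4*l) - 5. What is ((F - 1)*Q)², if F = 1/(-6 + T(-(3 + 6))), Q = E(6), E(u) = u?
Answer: 9801/289 ≈ 33.914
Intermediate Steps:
Q = 6
T(l) = -5 + l² + 4*l
F = 1/34 (F = 1/(-6 + (-5 + (-(3 + 6))² + 4*(-(3 + 6)))) = 1/(-6 + (-5 + (-1*9)² + 4*(-1*9))) = 1/(-6 + (-5 + (-9)² + 4*(-9))) = 1/(-6 + (-5 + 81 - 36)) = 1/(-6 + 40) = 1/34 ≈ 0.029412)
((F - 1)*Q)² = ((1/34 - 1)*6)² = (-33/34*6)² = (-99/17)² = 9801/289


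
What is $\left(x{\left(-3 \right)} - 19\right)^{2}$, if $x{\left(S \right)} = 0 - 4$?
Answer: $529$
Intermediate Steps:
$x{\left(S \right)} = -4$ ($x{\left(S \right)} = 0 - 4 = -4$)
$\left(x{\left(-3 \right)} - 19\right)^{2} = \left(-4 - 19\right)^{2} = \left(-23\right)^{2} = 529$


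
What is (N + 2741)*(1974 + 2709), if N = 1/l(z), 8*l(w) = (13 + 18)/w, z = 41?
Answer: 399455217/31 ≈ 1.2886e+7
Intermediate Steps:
l(w) = 31/(8*w) (l(w) = ((13 + 18)/w)/8 = (31/w)/8 = 31/(8*w))
N = 328/31 (N = 1/((31/8)/41) = 1/((31/8)*(1/41)) = 1/(31/328) = 328/31 ≈ 10.581)
(N + 2741)*(1974 + 2709) = (328/31 + 2741)*(1974 + 2709) = (85299/31)*4683 = 399455217/31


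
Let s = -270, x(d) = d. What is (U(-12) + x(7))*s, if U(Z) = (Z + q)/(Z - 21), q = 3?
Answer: -21600/11 ≈ -1963.6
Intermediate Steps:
U(Z) = (3 + Z)/(-21 + Z) (U(Z) = (Z + 3)/(Z - 21) = (3 + Z)/(-21 + Z))
(U(-12) + x(7))*s = ((3 - 12)/(-21 - 12) + 7)*(-270) = (-9/(-33) + 7)*(-270) = (-1/33*(-9) + 7)*(-270) = (3/11 + 7)*(-270) = (80/11)*(-270) = -21600/11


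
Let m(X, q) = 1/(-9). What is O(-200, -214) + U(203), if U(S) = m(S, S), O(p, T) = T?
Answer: -1927/9 ≈ -214.11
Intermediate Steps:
m(X, q) = -1/9
U(S) = -1/9
O(-200, -214) + U(203) = -214 - 1/9 = -1927/9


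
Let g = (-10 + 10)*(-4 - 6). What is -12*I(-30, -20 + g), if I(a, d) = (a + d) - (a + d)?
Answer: 0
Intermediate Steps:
g = 0 (g = 0*(-10) = 0)
I(a, d) = 0 (I(a, d) = (a + d) + (-a - d) = 0)
-12*I(-30, -20 + g) = -12*0 = 0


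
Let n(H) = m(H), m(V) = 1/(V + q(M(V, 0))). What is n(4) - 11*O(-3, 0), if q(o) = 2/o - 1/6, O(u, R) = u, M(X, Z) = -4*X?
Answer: 2961/89 ≈ 33.270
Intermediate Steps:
q(o) = -1/6 + 2/o (q(o) = 2/o - 1*1/6 = 2/o - 1/6 = -1/6 + 2/o)
m(V) = 1/(V - (12 + 4*V)/(24*V)) (m(V) = 1/(V + (12 - (-4)*V)/(6*((-4*V)))) = 1/(V + (-1/(4*V))*(12 + 4*V)/6) = 1/(V - (12 + 4*V)/(24*V)))
n(H) = 6*H/(-3 - H + 6*H**2)
n(4) - 11*O(-3, 0) = 6*4/(-3 - 1*4 + 6*4**2) - 11*(-3) = 6*4/(-3 - 4 + 6*16) + 33 = 6*4/(-3 - 4 + 96) + 33 = 6*4/89 + 33 = 6*4*(1/89) + 33 = 24/89 + 33 = 2961/89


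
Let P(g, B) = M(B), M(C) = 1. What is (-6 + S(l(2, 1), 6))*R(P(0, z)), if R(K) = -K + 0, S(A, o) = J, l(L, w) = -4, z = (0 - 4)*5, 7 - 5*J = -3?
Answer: 4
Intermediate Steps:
J = 2 (J = 7/5 - ⅕*(-3) = 7/5 + ⅗ = 2)
z = -20 (z = -4*5 = -20)
S(A, o) = 2
P(g, B) = 1
R(K) = -K
(-6 + S(l(2, 1), 6))*R(P(0, z)) = (-6 + 2)*(-1*1) = -4*(-1) = 4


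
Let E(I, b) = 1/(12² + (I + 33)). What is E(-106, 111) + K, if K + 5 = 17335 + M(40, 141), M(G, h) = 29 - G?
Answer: 1229650/71 ≈ 17319.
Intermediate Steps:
E(I, b) = 1/(177 + I) (E(I, b) = 1/(144 + (33 + I)) = 1/(177 + I))
K = 17319 (K = -5 + (17335 + (29 - 1*40)) = -5 + (17335 + (29 - 40)) = -5 + (17335 - 11) = -5 + 17324 = 17319)
E(-106, 111) + K = 1/(177 - 106) + 17319 = 1/71 + 17319 = 1229650/71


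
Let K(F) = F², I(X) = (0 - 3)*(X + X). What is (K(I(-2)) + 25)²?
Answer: 28561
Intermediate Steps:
I(X) = -6*X
(K(I(-2)) + 25)² = ((-6*(-2))² + 25)² = (12² + 25)² = (144 + 25)² = 169² = 28561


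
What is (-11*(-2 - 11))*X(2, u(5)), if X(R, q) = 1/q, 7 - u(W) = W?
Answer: 143/2 ≈ 71.500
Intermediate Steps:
u(W) = 7 - W
(-11*(-2 - 11))*X(2, u(5)) = (-11*(-2 - 11))/(7 - 1*5) = (-11*(-13))/(7 - 5) = 143/2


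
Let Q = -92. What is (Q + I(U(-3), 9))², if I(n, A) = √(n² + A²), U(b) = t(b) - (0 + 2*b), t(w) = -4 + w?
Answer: (92 - √82)² ≈ 6879.8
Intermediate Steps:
U(b) = -4 - b (U(b) = (-4 + b) - (0 + 2*b) = (-4 + b) - 2*b = -4 - b)
I(n, A) = √(A² + n²)
(Q + I(U(-3), 9))² = (-92 + √(9² + (-4 - 1*(-3))²))² = (-92 + √(81 + (-4 + 3)²))² = (-92 + √(81 + (-1)²))² = (-92 + √(81 + 1))² = (-92 + √82)²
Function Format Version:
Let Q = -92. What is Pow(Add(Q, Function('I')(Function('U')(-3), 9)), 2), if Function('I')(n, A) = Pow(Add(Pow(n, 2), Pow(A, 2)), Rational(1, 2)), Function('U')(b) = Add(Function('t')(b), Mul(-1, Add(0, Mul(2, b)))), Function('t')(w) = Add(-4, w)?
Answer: Pow(Add(92, Mul(-1, Pow(82, Rational(1, 2)))), 2) ≈ 6879.8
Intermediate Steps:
Function('U')(b) = Add(-4, Mul(-1, b)) (Function('U')(b) = Add(Add(-4, b), Mul(-1, Add(0, Mul(2, b)))) = Add(Add(-4, b), Mul(-1, Mul(2, b))) = Add(Add(-4, b), Mul(-2, b)) = Add(-4, Mul(-1, b)))
Function('I')(n, A) = Pow(Add(Pow(A, 2), Pow(n, 2)), Rational(1, 2))
Pow(Add(Q, Function('I')(Function('U')(-3), 9)), 2) = Pow(Add(-92, Pow(Add(Pow(9, 2), Pow(Add(-4, Mul(-1, -3)), 2)), Rational(1, 2))), 2) = Pow(Add(-92, Pow(Add(81, Pow(Add(-4, 3), 2)), Rational(1, 2))), 2) = Pow(Add(-92, Pow(Add(81, Pow(-1, 2)), Rational(1, 2))), 2) = Pow(Add(-92, Pow(Add(81, 1), Rational(1, 2))), 2) = Pow(Add(-92, Pow(82, Rational(1, 2))), 2)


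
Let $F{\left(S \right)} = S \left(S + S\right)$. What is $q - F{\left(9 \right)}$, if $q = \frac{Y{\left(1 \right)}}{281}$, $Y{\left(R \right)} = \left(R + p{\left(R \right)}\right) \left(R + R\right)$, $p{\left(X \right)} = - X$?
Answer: $-162$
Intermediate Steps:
$F{\left(S \right)} = 2 S^{2}$ ($F{\left(S \right)} = S 2 S = 2 S^{2}$)
$Y{\left(R \right)} = 0$ ($Y{\left(R \right)} = \left(R - R\right) \left(R + R\right) = 0 \cdot 2 R = 0$)
$q = 0$ ($q = \frac{0}{281} = 0 \cdot \frac{1}{281} = 0$)
$q - F{\left(9 \right)} = 0 - 2 \cdot 9^{2} = 0 - 2 \cdot 81 = 0 - 162 = -162$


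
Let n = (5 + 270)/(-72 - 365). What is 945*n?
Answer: -259875/437 ≈ -594.68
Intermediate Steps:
n = -275/437 (n = 275/(-437) = 275*(-1/437) = -275/437 ≈ -0.62929)
945*n = 945*(-275/437) = -259875/437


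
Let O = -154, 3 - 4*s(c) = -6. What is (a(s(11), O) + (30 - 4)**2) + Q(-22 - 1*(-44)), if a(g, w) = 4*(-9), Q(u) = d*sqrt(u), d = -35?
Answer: 640 - 35*sqrt(22) ≈ 475.84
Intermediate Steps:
s(c) = 9/4 (s(c) = 3/4 - 1/4*(-6) = 3/4 + 3/2 = 9/4)
Q(u) = -35*sqrt(u)
a(g, w) = -36
(a(s(11), O) + (30 - 4)**2) + Q(-22 - 1*(-44)) = (-36 + (30 - 4)**2) - 35*sqrt(-22 - 1*(-44)) = (-36 + 26**2) - 35*sqrt(-22 + 44) = (-36 + 676) - 35*sqrt(22) = 640 - 35*sqrt(22)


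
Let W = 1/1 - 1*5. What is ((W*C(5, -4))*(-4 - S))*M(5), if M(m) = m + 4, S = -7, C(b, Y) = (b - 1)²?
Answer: -1728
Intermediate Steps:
W = -4 (W = 1 - 5 = -4)
C(b, Y) = (-1 + b)²
M(m) = 4 + m
((W*C(5, -4))*(-4 - S))*M(5) = ((-4*(-1 + 5)²)*(-4 - 1*(-7)))*(4 + 5) = ((-4*4²)*(-4 + 7))*9 = (-4*16*3)*9 = -64*3*9 = -192*9 = -1728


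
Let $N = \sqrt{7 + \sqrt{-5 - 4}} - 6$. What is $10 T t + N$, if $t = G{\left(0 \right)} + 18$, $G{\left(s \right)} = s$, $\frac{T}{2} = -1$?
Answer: $-366 + \sqrt{7 + 3 i} \approx -363.3 + 0.55488 i$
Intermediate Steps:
$T = -2$ ($T = 2 \left(-1\right) = -2$)
$t = 18$ ($t = 0 + 18 = 18$)
$N = -6 + \sqrt{7 + 3 i}$ ($N = \sqrt{7 + \sqrt{-9}} - 6 = \sqrt{7 + 3 i} - 6 = -6 + \sqrt{7 + 3 i} \approx -3.2967 + 0.55488 i$)
$10 T t + N = 10 \left(-2\right) 18 - \left(6 - \sqrt{7 + 3 i}\right) = \left(-20\right) 18 - \left(6 - \sqrt{7 + 3 i}\right) = -360 - \left(6 - \sqrt{7 + 3 i}\right) = -366 + \sqrt{7 + 3 i}$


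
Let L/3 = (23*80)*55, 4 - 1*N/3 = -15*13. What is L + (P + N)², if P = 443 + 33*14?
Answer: 2559604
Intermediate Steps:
N = 597 (N = 12 - (-45)*13 = 12 - 3*(-195) = 12 + 585 = 597)
P = 905 (P = 443 + 462 = 905)
L = 303600 (L = 3*((23*80)*55) = 3*(1840*55) = 3*101200 = 303600)
L + (P + N)² = 303600 + (905 + 597)² = 303600 + 1502² = 303600 + 2256004 = 2559604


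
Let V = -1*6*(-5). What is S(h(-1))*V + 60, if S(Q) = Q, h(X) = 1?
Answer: 90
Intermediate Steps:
V = 30 (V = -6*(-5) = 30)
S(h(-1))*V + 60 = 1*30 + 60 = 30 + 60 = 90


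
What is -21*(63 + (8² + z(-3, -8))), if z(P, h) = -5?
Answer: -2562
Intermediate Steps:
-21*(63 + (8² + z(-3, -8))) = -21*(63 + (8² - 5)) = -21*(63 + (64 - 5)) = -21*(63 + 59) = -21*122 = -2562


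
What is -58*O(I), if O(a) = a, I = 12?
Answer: -696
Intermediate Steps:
-58*O(I) = -58*12 = -696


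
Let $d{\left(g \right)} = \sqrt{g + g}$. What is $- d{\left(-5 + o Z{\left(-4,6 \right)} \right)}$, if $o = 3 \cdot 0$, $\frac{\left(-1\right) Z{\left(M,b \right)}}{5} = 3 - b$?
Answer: $- i \sqrt{10} \approx - 3.1623 i$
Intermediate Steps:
$Z{\left(M,b \right)} = -15 + 5 b$ ($Z{\left(M,b \right)} = - 5 \left(3 - b\right) = -15 + 5 b$)
$o = 0$
$d{\left(g \right)} = \sqrt{2} \sqrt{g}$ ($d{\left(g \right)} = \sqrt{2 g} = \sqrt{2} \sqrt{g}$)
$- d{\left(-5 + o Z{\left(-4,6 \right)} \right)} = - \sqrt{2} \sqrt{-5 + 0 \left(-15 + 5 \cdot 6\right)} = - \sqrt{2} \sqrt{-5 + 0 \left(-15 + 30\right)} = - \sqrt{2} \sqrt{-5 + 0 \cdot 15} = - \sqrt{2} \sqrt{-5 + 0} = - \sqrt{2} \sqrt{-5} = - \sqrt{2} i \sqrt{5} = - i \sqrt{10}$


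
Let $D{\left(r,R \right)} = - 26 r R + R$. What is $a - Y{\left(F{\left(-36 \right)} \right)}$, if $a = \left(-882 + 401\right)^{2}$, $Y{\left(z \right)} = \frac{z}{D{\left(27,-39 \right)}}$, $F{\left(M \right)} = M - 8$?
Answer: $\frac{6325178423}{27339} \approx 2.3136 \cdot 10^{5}$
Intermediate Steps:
$F{\left(M \right)} = -8 + M$
$D{\left(r,R \right)} = R - 26 R r$ ($D{\left(r,R \right)} = - 26 R r + R = R - 26 R r$)
$Y{\left(z \right)} = \frac{z}{27339}$ ($Y{\left(z \right)} = \frac{z}{\left(-39\right) \left(1 - 702\right)} = \frac{z}{\left(-39\right) \left(-701\right)} = \frac{z}{27339}$)
$a = 231361$ ($a = \left(-481\right)^{2} = 231361$)
$a - Y{\left(F{\left(-36 \right)} \right)} = 231361 - \frac{-8 - 36}{27339} = 231361 - \frac{1}{27339} \left(-44\right) = 231361 - - \frac{44}{27339} = 231361 + \frac{44}{27339} = \frac{6325178423}{27339}$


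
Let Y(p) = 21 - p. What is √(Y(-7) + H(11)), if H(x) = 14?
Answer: √42 ≈ 6.4807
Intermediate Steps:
√(Y(-7) + H(11)) = √((21 - 1*(-7)) + 14) = √((21 + 7) + 14) = √(28 + 14) = √42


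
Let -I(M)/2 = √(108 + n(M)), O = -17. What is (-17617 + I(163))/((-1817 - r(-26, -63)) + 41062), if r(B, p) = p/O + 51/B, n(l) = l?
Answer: -7786714/17345519 - 884*√271/17345519 ≈ -0.44976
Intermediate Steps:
r(B, p) = 51/B - p/17 (r(B, p) = p/(-17) + 51/B = p*(-1/17) + 51/B = -p/17 + 51/B = 51/B - p/17)
I(M) = -2*√(108 + M)
(-17617 + I(163))/((-1817 - r(-26, -63)) + 41062) = (-17617 - 2*√(108 + 163))/((-1817 - (51/(-26) - 1/17*(-63))) + 41062) = (-17617 - 2*√271)/((-1817 - (51*(-1/26) + 63/17)) + 41062) = (-17617 - 2*√271)/((-1817 - (-51/26 + 63/17)) + 41062) = (-17617 - 2*√271)/((-1817 - 1*771/442) + 41062) = (-17617 - 2*√271)/((-1817 - 771/442) + 41062) = (-17617 - 2*√271)/(-803885/442 + 41062) = (-17617 - 2*√271)/(17345519/442) = (-17617 - 2*√271)*(442/17345519) = -7786714/17345519 - 884*√271/17345519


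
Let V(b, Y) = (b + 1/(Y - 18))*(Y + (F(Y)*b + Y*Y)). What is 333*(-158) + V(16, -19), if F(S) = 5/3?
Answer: -1728836/37 ≈ -46725.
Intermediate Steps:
F(S) = 5/3 (F(S) = 5*(⅓) = 5/3)
V(b, Y) = (b + 1/(-18 + Y))*(Y + Y² + 5*b/3) (V(b, Y) = (b + 1/(Y - 18))*(Y + (5*b/3 + Y*Y)) = (b + 1/(-18 + Y))*(Y + (5*b/3 + Y²)) = (b + 1/(-18 + Y))*(Y + (Y² + 5*b/3)) = (b + 1/(-18 + Y))*(Y + Y² + 5*b/3))
333*(-158) + V(16, -19) = 333*(-158) + (-19 + (-19)² - 30*16² + (5/3)*16 + 16*(-19)³ - 18*(-19)*16 - 17*16*(-19)² + (5/3)*(-19)*16²)/(-18 - 19) = -52614 + (-19 + 361 - 30*256 + 80/3 + 16*(-6859) + 5472 - 17*16*361 + (5/3)*(-19)*256)/(-37) = -52614 - (-19 + 361 - 7680 + 80/3 - 109744 + 5472 - 98192 - 24320/3)/37 = -52614 - 1/37*(-217882) = -52614 + 217882/37 = -1728836/37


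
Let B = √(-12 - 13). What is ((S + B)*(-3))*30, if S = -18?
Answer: 1620 - 450*I ≈ 1620.0 - 450.0*I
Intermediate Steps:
B = 5*I (B = √(-25) = 5*I ≈ 5.0*I)
((S + B)*(-3))*30 = ((-18 + 5*I)*(-3))*30 = (54 - 15*I)*30 = 1620 - 450*I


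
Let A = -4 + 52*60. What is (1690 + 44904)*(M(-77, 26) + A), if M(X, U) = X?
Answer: 141599166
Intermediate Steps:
A = 3116 (A = -4 + 3120 = 3116)
(1690 + 44904)*(M(-77, 26) + A) = (1690 + 44904)*(-77 + 3116) = 46594*3039 = 141599166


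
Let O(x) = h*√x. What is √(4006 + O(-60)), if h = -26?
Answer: √(4006 - 52*I*√15) ≈ 63.313 - 1.5905*I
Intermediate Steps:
O(x) = -26*√x
√(4006 + O(-60)) = √(4006 - 52*I*√15)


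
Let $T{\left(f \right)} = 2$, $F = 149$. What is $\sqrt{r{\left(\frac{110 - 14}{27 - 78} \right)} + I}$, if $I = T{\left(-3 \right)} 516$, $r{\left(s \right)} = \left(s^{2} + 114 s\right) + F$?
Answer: $\frac{\sqrt{280317}}{17} \approx 31.144$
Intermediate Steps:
$r{\left(s \right)} = 149 + s^{2} + 114 s$ ($r{\left(s \right)} = \left(s^{2} + 114 s\right) + 149 = 149 + s^{2} + 114 s$)
$I = 1032$ ($I = 2 \cdot 516 = 1032$)
$\sqrt{r{\left(\frac{110 - 14}{27 - 78} \right)} + I} = \sqrt{\left(149 + \left(\frac{110 - 14}{27 - 78}\right)^{2} + 114 \frac{110 - 14}{27 - 78}\right) + 1032} = \sqrt{\left(149 + \left(\frac{96}{-51}\right)^{2} + 114 \frac{96}{-51}\right) + 1032} = \sqrt{\left(149 + \left(96 \left(- \frac{1}{51}\right)\right)^{2} + 114 \cdot 96 \left(- \frac{1}{51}\right)\right) + 1032} = \sqrt{\left(149 + \left(- \frac{32}{17}\right)^{2} + 114 \left(- \frac{32}{17}\right)\right) + 1032} = \sqrt{\left(149 + \frac{1024}{289} - \frac{3648}{17}\right) + 1032} = \sqrt{- \frac{17931}{289} + 1032} = \sqrt{\frac{280317}{289}} = \frac{\sqrt{280317}}{17}$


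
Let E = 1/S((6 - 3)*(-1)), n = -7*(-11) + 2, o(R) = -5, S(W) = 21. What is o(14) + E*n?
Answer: -26/21 ≈ -1.2381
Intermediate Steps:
n = 79 (n = 77 + 2 = 79)
E = 1/21 ≈ 0.047619
o(14) + E*n = -5 + (1/21)*79 = -5 + 79/21 = -26/21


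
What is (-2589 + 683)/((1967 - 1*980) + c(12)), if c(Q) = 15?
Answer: -953/501 ≈ -1.9022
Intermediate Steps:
(-2589 + 683)/((1967 - 1*980) + c(12)) = (-2589 + 683)/((1967 - 1*980) + 15) = -1906/((1967 - 980) + 15) = -1906/(987 + 15) = -1906/1002 = -1906*1/1002 = -953/501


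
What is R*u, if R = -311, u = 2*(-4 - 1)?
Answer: 3110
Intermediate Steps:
u = -10 (u = 2*(-5) = -10)
R*u = -311*(-10) = 3110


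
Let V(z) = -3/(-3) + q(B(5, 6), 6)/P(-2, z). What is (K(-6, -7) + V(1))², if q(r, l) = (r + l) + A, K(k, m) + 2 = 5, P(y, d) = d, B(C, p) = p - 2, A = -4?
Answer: 100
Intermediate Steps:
B(C, p) = -2 + p
K(k, m) = 3 (K(k, m) = -2 + 5 = 3)
q(r, l) = -4 + l + r (q(r, l) = (r + l) - 4 = (l + r) - 4 = -4 + l + r)
V(z) = 1 + 6/z (V(z) = -3/(-3) + (-4 + 6 + (-2 + 6))/z = -3*(-⅓) + (-4 + 6 + 4)/z = 1 + 6/z)
(K(-6, -7) + V(1))² = (3 + (6 + 1)/1)² = (3 + 1*7)² = (3 + 7)² = 10² = 100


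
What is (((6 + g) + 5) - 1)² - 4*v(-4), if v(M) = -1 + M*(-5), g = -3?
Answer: -27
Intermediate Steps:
v(M) = -1 - 5*M
(((6 + g) + 5) - 1)² - 4*v(-4) = (((6 - 3) + 5) - 1)² - 4*(-1 - 5*(-4)) = ((3 + 5) - 1)² - 4*(-1 + 20) = (8 - 1)² - 4*19 = 7² - 76 = 49 - 76 = -27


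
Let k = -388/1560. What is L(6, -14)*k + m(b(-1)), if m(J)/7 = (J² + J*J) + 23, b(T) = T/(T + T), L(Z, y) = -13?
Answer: 2516/15 ≈ 167.73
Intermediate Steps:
b(T) = ½ (b(T) = T/((2*T)) = (1/(2*T))*T = ½)
m(J) = 161 + 14*J² (m(J) = 7*((J² + J*J) + 23) = 7*((J² + J²) + 23) = 7*(2*J² + 23) = 7*(23 + 2*J²) = 161 + 14*J²)
k = -97/390 (k = -388*1/1560 = -97/390 ≈ -0.24872)
L(6, -14)*k + m(b(-1)) = -13*(-97/390) + (161 + 14*(½)²) = 97/30 + (161 + 14*(¼)) = 97/30 + (161 + 7/2) = 97/30 + 329/2 = 2516/15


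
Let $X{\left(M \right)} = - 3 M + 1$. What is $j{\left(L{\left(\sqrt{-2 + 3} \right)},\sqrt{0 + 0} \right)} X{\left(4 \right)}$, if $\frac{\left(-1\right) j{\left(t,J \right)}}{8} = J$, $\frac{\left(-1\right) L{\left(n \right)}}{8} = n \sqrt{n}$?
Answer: $0$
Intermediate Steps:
$X{\left(M \right)} = 1 - 3 M$
$L{\left(n \right)} = - 8 n^{\frac{3}{2}}$ ($L{\left(n \right)} = - 8 n \sqrt{n} = - 8 n^{\frac{3}{2}}$)
$j{\left(t,J \right)} = - 8 J$
$j{\left(L{\left(\sqrt{-2 + 3} \right)},\sqrt{0 + 0} \right)} X{\left(4 \right)} = - 8 \sqrt{0 + 0} \left(1 - 12\right) = - 8 \sqrt{0} \left(1 - 12\right) = \left(-8\right) 0 \left(-11\right) = 0 \left(-11\right) = 0$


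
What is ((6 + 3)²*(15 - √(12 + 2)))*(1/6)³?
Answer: 45/8 - 3*√14/8 ≈ 4.2219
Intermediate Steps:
((6 + 3)²*(15 - √(12 + 2)))*(1/6)³ = (9²*(15 - √14))*(⅙)³ = (81*(15 - √14))*(1/216) = (1215 - 81*√14)*(1/216) = 45/8 - 3*√14/8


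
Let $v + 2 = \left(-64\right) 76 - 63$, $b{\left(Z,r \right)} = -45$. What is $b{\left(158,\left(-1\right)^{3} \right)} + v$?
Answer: $-4974$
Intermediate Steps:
$v = -4929$ ($v = -2 - 4927 = -4929$)
$b{\left(158,\left(-1\right)^{3} \right)} + v = -45 - 4929 = -4974$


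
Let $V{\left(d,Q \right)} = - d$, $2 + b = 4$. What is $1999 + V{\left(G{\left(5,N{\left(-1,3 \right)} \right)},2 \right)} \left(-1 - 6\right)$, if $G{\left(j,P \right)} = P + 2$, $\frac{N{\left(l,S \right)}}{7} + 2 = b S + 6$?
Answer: $2503$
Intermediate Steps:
$b = 2$ ($b = -2 + 4 = 2$)
$N{\left(l,S \right)} = 28 + 14 S$ ($N{\left(l,S \right)} = -14 + 7 \left(2 S + 6\right) = -14 + 7 \left(6 + 2 S\right) = -14 + \left(42 + 14 S\right) = 28 + 14 S$)
$G{\left(j,P \right)} = 2 + P$
$1999 + V{\left(G{\left(5,N{\left(-1,3 \right)} \right)},2 \right)} \left(-1 - 6\right) = 1999 + - (2 + \left(28 + 14 \cdot 3\right)) \left(-1 - 6\right) = 1999 + - (2 + \left(28 + 42\right)) \left(-7\right) = 1999 + - (2 + 70) \left(-7\right) = 1999 + \left(-1\right) 72 \left(-7\right) = 1999 - -504 = 1999 + 504 = 2503$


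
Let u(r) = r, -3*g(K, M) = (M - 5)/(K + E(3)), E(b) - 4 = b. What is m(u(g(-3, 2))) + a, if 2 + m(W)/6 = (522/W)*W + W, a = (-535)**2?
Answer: 578693/2 ≈ 2.8935e+5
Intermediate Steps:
E(b) = 4 + b
g(K, M) = -(-5 + M)/(3*(7 + K)) (g(K, M) = -(M - 5)/(3*(K + (4 + 3))) = -(-5 + M)/(3*(K + 7)) = -(-5 + M)/(3*(7 + K)))
a = 286225
m(W) = 3120 + 6*W (m(W) = -12 + 6*((522/W)*W + W) = -12 + 6*(522 + W) = -12 + (3132 + 6*W) = 3120 + 6*W)
m(u(g(-3, 2))) + a = (3120 + 6*((5 - 1*2)/(3*(7 - 3)))) + 286225 = (3120 + 6*((1/3)*(5 - 2)/4)) + 286225 = (3120 + 6*((1/3)*(1/4)*3)) + 286225 = (3120 + 6*(1/4)) + 286225 = (3120 + 3/2) + 286225 = 6243/2 + 286225 = 578693/2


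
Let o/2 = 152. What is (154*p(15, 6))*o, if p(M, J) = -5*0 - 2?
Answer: -93632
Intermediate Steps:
o = 304 (o = 2*152 = 304)
p(M, J) = -2 (p(M, J) = 0 - 2 = -2)
(154*p(15, 6))*o = (154*(-2))*304 = -308*304 = -93632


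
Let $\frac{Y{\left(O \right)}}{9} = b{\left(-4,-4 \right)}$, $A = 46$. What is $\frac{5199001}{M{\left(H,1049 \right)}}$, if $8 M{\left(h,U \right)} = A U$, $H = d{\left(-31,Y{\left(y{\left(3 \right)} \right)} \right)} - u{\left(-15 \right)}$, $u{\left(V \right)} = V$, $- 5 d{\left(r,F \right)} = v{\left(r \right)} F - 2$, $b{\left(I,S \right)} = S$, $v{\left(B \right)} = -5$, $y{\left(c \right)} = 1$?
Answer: $\frac{20796004}{24127} \approx 861.94$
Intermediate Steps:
$Y{\left(O \right)} = -36$ ($Y{\left(O \right)} = 9 \left(-4\right) = -36$)
$d{\left(r,F \right)} = \frac{2}{5} + F$ ($d{\left(r,F \right)} = - \frac{- 5 F - 2}{5} = - \frac{-2 - 5 F}{5} = \frac{2}{5} + F$)
$H = - \frac{103}{5}$ ($H = \left(\frac{2}{5} - 36\right) - -15 = - \frac{178}{5} + 15 = - \frac{103}{5} \approx -20.6$)
$M{\left(h,U \right)} = \frac{23 U}{4}$ ($M{\left(h,U \right)} = \frac{46 U}{8} = \frac{23 U}{4}$)
$\frac{5199001}{M{\left(H,1049 \right)}} = \frac{5199001}{\frac{23}{4} \cdot 1049} = \frac{5199001}{\frac{24127}{4}} = 5199001 \cdot \frac{4}{24127} = \frac{20796004}{24127}$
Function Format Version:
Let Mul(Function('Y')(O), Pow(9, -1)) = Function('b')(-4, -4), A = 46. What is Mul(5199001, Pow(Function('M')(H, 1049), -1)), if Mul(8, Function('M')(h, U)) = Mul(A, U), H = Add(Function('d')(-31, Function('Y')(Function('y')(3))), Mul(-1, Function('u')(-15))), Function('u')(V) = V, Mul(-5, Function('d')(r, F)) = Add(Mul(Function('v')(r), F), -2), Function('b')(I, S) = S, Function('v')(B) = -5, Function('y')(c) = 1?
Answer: Rational(20796004, 24127) ≈ 861.94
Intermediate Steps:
Function('Y')(O) = -36 (Function('Y')(O) = Mul(9, -4) = -36)
Function('d')(r, F) = Add(Rational(2, 5), F) (Function('d')(r, F) = Mul(Rational(-1, 5), Add(Mul(-5, F), -2)) = Mul(Rational(-1, 5), Add(-2, Mul(-5, F))) = Add(Rational(2, 5), F))
H = Rational(-103, 5) (H = Add(Add(Rational(2, 5), -36), Mul(-1, -15)) = Add(Rational(-178, 5), 15) = Rational(-103, 5) ≈ -20.600)
Function('M')(h, U) = Mul(Rational(23, 4), U) (Function('M')(h, U) = Mul(Rational(1, 8), Mul(46, U)) = Mul(Rational(23, 4), U))
Mul(5199001, Pow(Function('M')(H, 1049), -1)) = Mul(5199001, Pow(Mul(Rational(23, 4), 1049), -1)) = Mul(5199001, Pow(Rational(24127, 4), -1)) = Mul(5199001, Rational(4, 24127)) = Rational(20796004, 24127)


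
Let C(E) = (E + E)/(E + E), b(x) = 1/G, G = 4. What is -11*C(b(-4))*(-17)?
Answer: 187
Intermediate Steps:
b(x) = ¼ (b(x) = 1/4 = ¼)
C(E) = 1 (C(E) = (2*E)/((2*E)) = (2*E)*(1/(2*E)) = 1)
-11*C(b(-4))*(-17) = -11*1*(-17) = -11*(-17) = 187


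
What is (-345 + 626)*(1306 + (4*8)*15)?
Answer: 501866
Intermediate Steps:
(-345 + 626)*(1306 + (4*8)*15) = 281*(1306 + 32*15) = 281*(1306 + 480) = 281*1786 = 501866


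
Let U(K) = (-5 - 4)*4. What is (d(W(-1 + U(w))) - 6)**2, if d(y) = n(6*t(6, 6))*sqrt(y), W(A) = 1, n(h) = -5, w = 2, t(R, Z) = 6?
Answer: 121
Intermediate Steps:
U(K) = -36 (U(K) = -9*4 = -36)
d(y) = -5*sqrt(y)
(d(W(-1 + U(w))) - 6)**2 = (-5*sqrt(1) - 6)**2 = (-5*1 - 6)**2 = (-5 - 6)**2 = (-11)**2 = 121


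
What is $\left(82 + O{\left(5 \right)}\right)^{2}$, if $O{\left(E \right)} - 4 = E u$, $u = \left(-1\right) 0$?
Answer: $7396$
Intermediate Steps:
$u = 0$
$O{\left(E \right)} = 4$ ($O{\left(E \right)} = 4 + E 0 = 4 + 0 = 4$)
$\left(82 + O{\left(5 \right)}\right)^{2} = \left(82 + 4\right)^{2} = 86^{2} = 7396$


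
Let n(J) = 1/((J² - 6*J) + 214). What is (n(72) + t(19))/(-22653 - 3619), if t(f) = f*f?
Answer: -1792727/130466752 ≈ -0.013741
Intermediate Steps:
t(f) = f²
n(J) = 1/(214 + J² - 6*J)
(n(72) + t(19))/(-22653 - 3619) = (1/(214 + 72² - 6*72) + 19²)/(-22653 - 3619) = (1/(214 + 5184 - 432) + 361)/(-26272) = (1/4966 + 361)*(-1/26272) = (1792727/4966)*(-1/26272) = -1792727/130466752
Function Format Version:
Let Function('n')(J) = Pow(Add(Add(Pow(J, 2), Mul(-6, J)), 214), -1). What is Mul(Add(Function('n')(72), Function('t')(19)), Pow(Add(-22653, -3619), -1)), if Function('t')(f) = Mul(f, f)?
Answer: Rational(-1792727, 130466752) ≈ -0.013741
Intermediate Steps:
Function('t')(f) = Pow(f, 2)
Function('n')(J) = Pow(Add(214, Pow(J, 2), Mul(-6, J)), -1)
Mul(Add(Function('n')(72), Function('t')(19)), Pow(Add(-22653, -3619), -1)) = Mul(Add(Pow(Add(214, Pow(72, 2), Mul(-6, 72)), -1), Pow(19, 2)), Pow(Add(-22653, -3619), -1)) = Mul(Add(Pow(Add(214, 5184, -432), -1), 361), Pow(-26272, -1)) = Mul(Add(Pow(4966, -1), 361), Rational(-1, 26272)) = Mul(Add(Rational(1, 4966), 361), Rational(-1, 26272)) = Mul(Rational(1792727, 4966), Rational(-1, 26272)) = Rational(-1792727, 130466752)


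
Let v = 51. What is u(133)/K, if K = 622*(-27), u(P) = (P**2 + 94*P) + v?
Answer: -15121/8397 ≈ -1.8008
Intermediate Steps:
u(P) = 51 + P**2 + 94*P (u(P) = (P**2 + 94*P) + 51 = 51 + P**2 + 94*P)
K = -16794
u(133)/K = (51 + 133**2 + 94*133)/(-16794) = (51 + 17689 + 12502)*(-1/16794) = 30242*(-1/16794) = -15121/8397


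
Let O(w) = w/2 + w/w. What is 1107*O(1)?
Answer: 3321/2 ≈ 1660.5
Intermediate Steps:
O(w) = 1 + w/2 (O(w) = w*(1/2) + 1 = w/2 + 1 = 1 + w/2)
1107*O(1) = 1107*(1 + (1/2)*1) = 1107*(1 + 1/2) = 1107*(3/2) = 3321/2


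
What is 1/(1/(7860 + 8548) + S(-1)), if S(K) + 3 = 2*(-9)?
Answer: -16408/344567 ≈ -0.047619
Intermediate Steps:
S(K) = -21 (S(K) = -3 + 2*(-9) = -3 - 18 = -21)
1/(1/(7860 + 8548) + S(-1)) = 1/(1/(7860 + 8548) - 21) = 1/(1/16408 - 21) = 1/(-344567/16408) = -16408/344567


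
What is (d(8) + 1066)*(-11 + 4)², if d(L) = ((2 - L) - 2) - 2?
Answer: 51744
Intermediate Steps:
d(L) = -2 - L (d(L) = -L - 2 = -2 - L)
(d(8) + 1066)*(-11 + 4)² = ((-2 - 1*8) + 1066)*(-11 + 4)² = ((-2 - 8) + 1066)*(-7)² = (-10 + 1066)*49 = 1056*49 = 51744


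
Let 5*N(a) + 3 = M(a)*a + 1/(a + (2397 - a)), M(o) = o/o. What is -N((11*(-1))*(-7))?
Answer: -177379/11985 ≈ -14.800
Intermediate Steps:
M(o) = 1
N(a) = -1438/2397 + a/5 (N(a) = -3/5 + (1*a + 1/(a + (2397 - a)))/5 = -3/5 + (a + 1/2397)/5 = -3/5 + (1/2397 + a)/5 = -3/5 + (1/11985 + a/5) = -1438/2397 + a/5)
-N((11*(-1))*(-7)) = -(-1438/2397 + ((11*(-1))*(-7))/5) = -(-1438/2397 + (-11*(-7))/5) = -(-1438/2397 + (1/5)*77) = -(-1438/2397 + 77/5) = -1*177379/11985 = -177379/11985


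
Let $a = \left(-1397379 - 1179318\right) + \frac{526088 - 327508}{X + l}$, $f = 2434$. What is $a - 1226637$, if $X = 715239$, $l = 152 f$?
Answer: $- \frac{4127404481558}{1085207} \approx -3.8033 \cdot 10^{6}$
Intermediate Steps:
$l = 369968$ ($l = 152 \cdot 2434 = 369968$)
$a = - \frac{2796249422699}{1085207}$ ($a = \left(-1397379 - 1179318\right) + \frac{526088 - 327508}{715239 + 369968} = -2576697 + \frac{198580}{1085207} = - \frac{2796249422699}{1085207} \approx -2.5767 \cdot 10^{6}$)
$a - 1226637 = - \frac{2796249422699}{1085207} - 1226637 = - \frac{4127404481558}{1085207}$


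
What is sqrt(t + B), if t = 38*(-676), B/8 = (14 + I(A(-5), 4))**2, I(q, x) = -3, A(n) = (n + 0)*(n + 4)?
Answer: 4*I*sqrt(1545) ≈ 157.23*I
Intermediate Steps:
A(n) = n*(4 + n)
B = 968 (B = 8*(14 - 3)**2 = 8*11**2 = 8*121 = 968)
t = -25688
sqrt(t + B) = sqrt(-25688 + 968) = sqrt(-24720) = 4*I*sqrt(1545)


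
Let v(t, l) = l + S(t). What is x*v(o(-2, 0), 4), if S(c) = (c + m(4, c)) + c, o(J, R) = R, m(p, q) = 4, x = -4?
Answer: -32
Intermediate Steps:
S(c) = 4 + 2*c (S(c) = (c + 4) + c = (4 + c) + c = 4 + 2*c)
v(t, l) = 4 + l + 2*t (v(t, l) = l + (4 + 2*t) = 4 + l + 2*t)
x*v(o(-2, 0), 4) = -4*(4 + 4 + 2*0) = -4*(4 + 4 + 0) = -4*8 = -32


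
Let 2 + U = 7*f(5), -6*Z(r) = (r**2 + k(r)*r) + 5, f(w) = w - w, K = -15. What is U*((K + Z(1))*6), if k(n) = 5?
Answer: 202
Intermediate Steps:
f(w) = 0
Z(r) = -5/6 - 5*r/6 - r**2/6 (Z(r) = -((r**2 + 5*r) + 5)/6 = -(5 + r**2 + 5*r)/6 = -5/6 - 5*r/6 - r**2/6)
U = -2 (U = -2 + 7*0 = -2 + 0 = -2)
U*((K + Z(1))*6) = -2*(-15 + (-5/6 - 5/6*1 - 1/6*1**2))*6 = -2*(-15 + (-5/6 - 5/6 - 1/6*1))*6 = -2*(-15 + (-5/6 - 5/6 - 1/6))*6 = -2*(-15 - 11/6)*6 = -(-101)*6/3 = -2*(-101) = 202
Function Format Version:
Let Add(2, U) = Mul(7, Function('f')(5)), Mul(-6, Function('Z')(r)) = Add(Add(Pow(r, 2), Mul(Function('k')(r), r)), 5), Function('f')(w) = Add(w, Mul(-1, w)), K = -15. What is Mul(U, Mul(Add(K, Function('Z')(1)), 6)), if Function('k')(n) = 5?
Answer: 202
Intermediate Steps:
Function('f')(w) = 0
Function('Z')(r) = Add(Rational(-5, 6), Mul(Rational(-5, 6), r), Mul(Rational(-1, 6), Pow(r, 2))) (Function('Z')(r) = Mul(Rational(-1, 6), Add(Add(Pow(r, 2), Mul(5, r)), 5)) = Mul(Rational(-1, 6), Add(5, Pow(r, 2), Mul(5, r))) = Add(Rational(-5, 6), Mul(Rational(-5, 6), r), Mul(Rational(-1, 6), Pow(r, 2))))
U = -2 (U = Add(-2, Mul(7, 0)) = Add(-2, 0) = -2)
Mul(U, Mul(Add(K, Function('Z')(1)), 6)) = Mul(-2, Mul(Add(-15, Add(Rational(-5, 6), Mul(Rational(-5, 6), 1), Mul(Rational(-1, 6), Pow(1, 2)))), 6)) = Mul(-2, Mul(Add(-15, Add(Rational(-5, 6), Rational(-5, 6), Mul(Rational(-1, 6), 1))), 6)) = Mul(-2, Mul(Add(-15, Add(Rational(-5, 6), Rational(-5, 6), Rational(-1, 6))), 6)) = Mul(-2, Mul(Add(-15, Rational(-11, 6)), 6)) = Mul(-2, Mul(Rational(-101, 6), 6)) = Mul(-2, -101) = 202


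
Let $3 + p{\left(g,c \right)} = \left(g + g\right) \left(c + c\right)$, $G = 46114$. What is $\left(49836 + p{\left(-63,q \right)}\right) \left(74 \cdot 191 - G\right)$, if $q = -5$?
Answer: $-1633954140$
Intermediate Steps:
$p{\left(g,c \right)} = -3 + 4 c g$ ($p{\left(g,c \right)} = -3 + \left(g + g\right) \left(c + c\right) = -3 + 2 g 2 c = -3 + 4 c g$)
$\left(49836 + p{\left(-63,q \right)}\right) \left(74 \cdot 191 - G\right) = \left(49836 - \left(3 + 20 \left(-63\right)\right)\right) \left(74 \cdot 191 - 46114\right) = \left(49836 + \left(-3 + 1260\right)\right) \left(14134 - 46114\right) = \left(49836 + 1257\right) \left(-31980\right) = 51093 \left(-31980\right) = -1633954140$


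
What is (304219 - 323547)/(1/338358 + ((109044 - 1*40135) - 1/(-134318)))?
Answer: -109801328743104/391468323856609 ≈ -0.28049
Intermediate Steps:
(304219 - 323547)/(1/338358 + ((109044 - 1*40135) - 1/(-134318))) = -19328/(1/338358 + ((109044 - 40135) - 1*(-1/134318))) = -19328/(1/338358 + (68909 + 1/134318)) = -19328/(1/338358 + 9255719063/134318) = -19328/782936647713218/11361892461 = -19328*11361892461/782936647713218 = -109801328743104/391468323856609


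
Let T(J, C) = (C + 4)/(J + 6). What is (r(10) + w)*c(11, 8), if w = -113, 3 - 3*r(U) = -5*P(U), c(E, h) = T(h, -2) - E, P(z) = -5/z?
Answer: 25726/21 ≈ 1225.0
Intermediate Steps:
T(J, C) = (4 + C)/(6 + J)
c(E, h) = -E + 2/(6 + h) (c(E, h) = (4 - 2)/(6 + h) - E = 2/(6 + h) - E = -E + 2/(6 + h))
r(U) = 1 - 25/(3*U) (r(U) = 1 - (-5)*(-5/U)/3 = 1 - 25/(3*U))
(r(10) + w)*c(11, 8) = ((-25/3 + 10)/10 - 113)*((2 - 1*11*(6 + 8))/(6 + 8)) = ((⅒)*(5/3) - 113)*((2 - 1*11*14)/14) = (⅙ - 113)*((2 - 154)/14) = -677*(-152)/84 = -677/6*(-76/7) = 25726/21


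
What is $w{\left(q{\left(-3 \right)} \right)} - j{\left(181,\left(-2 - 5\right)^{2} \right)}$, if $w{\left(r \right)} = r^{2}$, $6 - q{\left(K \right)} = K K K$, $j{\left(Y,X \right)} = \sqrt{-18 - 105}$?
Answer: $1089 - i \sqrt{123} \approx 1089.0 - 11.091 i$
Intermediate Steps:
$j{\left(Y,X \right)} = i \sqrt{123}$ ($j{\left(Y,X \right)} = \sqrt{-123} = i \sqrt{123}$)
$q{\left(K \right)} = 6 - K^{3}$ ($q{\left(K \right)} = 6 - K K K = 6 - K^{2} K = 6 - K^{3}$)
$w{\left(q{\left(-3 \right)} \right)} - j{\left(181,\left(-2 - 5\right)^{2} \right)} = \left(6 - \left(-3\right)^{3}\right)^{2} - i \sqrt{123} = \left(6 - -27\right)^{2} - i \sqrt{123} = \left(6 + 27\right)^{2} - i \sqrt{123} = 33^{2} - i \sqrt{123} = 1089 - i \sqrt{123}$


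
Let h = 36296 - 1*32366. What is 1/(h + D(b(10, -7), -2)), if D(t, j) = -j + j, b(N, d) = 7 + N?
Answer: 1/3930 ≈ 0.00025445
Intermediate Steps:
D(t, j) = 0
h = 3930 (h = 36296 - 32366 = 3930)
1/(h + D(b(10, -7), -2)) = 1/(3930 + 0) = 1/3930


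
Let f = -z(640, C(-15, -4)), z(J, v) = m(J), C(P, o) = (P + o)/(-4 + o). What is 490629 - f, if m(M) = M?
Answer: 491269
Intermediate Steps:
C(P, o) = (P + o)/(-4 + o)
z(J, v) = J
f = -640 (f = -1*640 = -640)
490629 - f = 490629 - 1*(-640) = 490629 + 640 = 491269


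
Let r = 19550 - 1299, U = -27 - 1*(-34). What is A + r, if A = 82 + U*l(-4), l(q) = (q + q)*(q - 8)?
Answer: 19005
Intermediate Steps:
l(q) = 2*q*(-8 + q) (l(q) = (2*q)*(-8 + q) = 2*q*(-8 + q))
U = 7 (U = -27 + 34 = 7)
A = 754 (A = 82 + 7*(2*(-4)*(-8 - 4)) = 82 + 7*(2*(-4)*(-12)) = 82 + 7*96 = 82 + 672 = 754)
r = 18251
A + r = 754 + 18251 = 19005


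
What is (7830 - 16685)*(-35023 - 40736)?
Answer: 670845945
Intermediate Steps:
(7830 - 16685)*(-35023 - 40736) = -8855*(-75759) = 670845945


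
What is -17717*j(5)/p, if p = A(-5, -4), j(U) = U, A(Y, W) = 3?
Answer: -88585/3 ≈ -29528.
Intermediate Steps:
p = 3
-17717*j(5)/p = -88585/3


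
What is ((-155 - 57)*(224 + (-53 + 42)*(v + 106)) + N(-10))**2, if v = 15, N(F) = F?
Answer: 55071886276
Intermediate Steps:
((-155 - 57)*(224 + (-53 + 42)*(v + 106)) + N(-10))**2 = ((-155 - 57)*(224 + (-53 + 42)*(15 + 106)) - 10)**2 = (-212*(224 - 11*121) - 10)**2 = (-212*(224 - 1331) - 10)**2 = (-212*(-1107) - 10)**2 = (234684 - 10)**2 = 234674**2 = 55071886276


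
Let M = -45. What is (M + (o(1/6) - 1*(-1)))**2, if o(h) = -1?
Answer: 2025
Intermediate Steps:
(M + (o(1/6) - 1*(-1)))**2 = (-45 + (-1 - 1*(-1)))**2 = (-45 + (-1 + 1))**2 = (-45 + 0)**2 = (-45)**2 = 2025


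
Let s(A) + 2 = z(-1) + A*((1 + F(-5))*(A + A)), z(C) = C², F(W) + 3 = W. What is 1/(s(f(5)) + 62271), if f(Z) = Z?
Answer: 1/61920 ≈ 1.6150e-5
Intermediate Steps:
F(W) = -3 + W
s(A) = -1 - 14*A² (s(A) = -2 + ((-1)² + A*((1 + (-3 - 5))*(A + A))) = -2 + (1 + A*((1 - 8)*(2*A))) = -2 + (1 + A*(-14*A)) = -2 + (1 - 14*A²) = -1 - 14*A²)
1/(s(f(5)) + 62271) = 1/((-1 - 14*5²) + 62271) = 1/((-1 - 14*25) + 62271) = 1/((-1 - 350) + 62271) = 1/(-351 + 62271) = 1/61920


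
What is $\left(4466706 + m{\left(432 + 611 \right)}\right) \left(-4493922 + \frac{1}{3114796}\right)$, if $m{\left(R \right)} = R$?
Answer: $- \frac{62537987995744600339}{3114796} \approx -2.0078 \cdot 10^{13}$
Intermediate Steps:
$\left(4466706 + m{\left(432 + 611 \right)}\right) \left(-4493922 + \frac{1}{3114796}\right) = \left(4466706 + \left(432 + 611\right)\right) \left(-4493922 + \frac{1}{3114796}\right) = \left(4466706 + 1043\right) \left(-4493922 + \frac{1}{3114796}\right) = 4467749 \left(- \frac{13997650269911}{3114796}\right) = - \frac{62537987995744600339}{3114796}$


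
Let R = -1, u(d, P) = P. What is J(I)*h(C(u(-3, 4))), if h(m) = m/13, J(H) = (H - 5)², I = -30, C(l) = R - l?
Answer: -6125/13 ≈ -471.15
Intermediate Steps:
C(l) = -1 - l
J(H) = (-5 + H)²
h(m) = m/13 (h(m) = m*(1/13) = m/13)
J(I)*h(C(u(-3, 4))) = (-5 - 30)²*((-1 - 1*4)/13) = (-35)²*((-1 - 4)/13) = 1225*((1/13)*(-5)) = 1225*(-5/13) = -6125/13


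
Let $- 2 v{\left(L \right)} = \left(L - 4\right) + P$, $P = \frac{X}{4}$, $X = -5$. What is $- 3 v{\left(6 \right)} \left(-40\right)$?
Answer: $-45$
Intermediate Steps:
$P = - \frac{5}{4} \approx -1.25$
$v{\left(L \right)} = \frac{21}{8} - \frac{L}{2}$ ($v{\left(L \right)} = - \frac{\left(L - 4\right) - \frac{5}{4}}{2} = - \frac{\left(-4 + L\right) - \frac{5}{4}}{2} = - \frac{- \frac{21}{4} + L}{2} = \frac{21}{8} - \frac{L}{2}$)
$- 3 v{\left(6 \right)} \left(-40\right) = - 3 \left(\frac{21}{8} - 3\right) \left(-40\right) = \left(-3\right) \left(- \frac{3}{8}\right) \left(-40\right) = \frac{9}{8} \left(-40\right) = -45$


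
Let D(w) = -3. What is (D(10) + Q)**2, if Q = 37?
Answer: 1156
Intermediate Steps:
(D(10) + Q)**2 = (-3 + 37)**2 = 34**2 = 1156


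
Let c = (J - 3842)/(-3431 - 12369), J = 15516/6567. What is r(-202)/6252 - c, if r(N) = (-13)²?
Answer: -2918923727/13514557650 ≈ -0.21598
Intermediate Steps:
J = 5172/2189 (J = 15516*(1/6567) = 5172/2189 ≈ 2.3627)
r(N) = 169
c = 4202483/17293100 (c = (5172/2189 - 3842)/(-3431 - 12369) = -8404966/2189/(-15800) = -8404966/2189*(-1/15800) = 4202483/17293100 ≈ 0.24302)
r(-202)/6252 - c = 169/6252 - 1*4202483/17293100 = 169*(1/6252) - 4202483/17293100 = 169/6252 - 4202483/17293100 = -2918923727/13514557650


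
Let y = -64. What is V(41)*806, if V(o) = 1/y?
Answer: -403/32 ≈ -12.594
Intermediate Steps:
V(o) = -1/64 (V(o) = 1/(-64) = -1/64)
V(41)*806 = -1/64*806 = -403/32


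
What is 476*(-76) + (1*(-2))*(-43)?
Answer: -36090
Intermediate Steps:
476*(-76) + (1*(-2))*(-43) = -36176 - 2*(-43) = -36176 + 86 = -36090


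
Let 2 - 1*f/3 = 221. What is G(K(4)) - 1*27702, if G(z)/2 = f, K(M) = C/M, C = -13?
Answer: -29016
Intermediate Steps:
f = -657 (f = 6 - 3*221 = 6 - 663 = -657)
K(M) = -13/M
G(z) = -1314 (G(z) = 2*(-657) = -1314)
G(K(4)) - 1*27702 = -1314 - 1*27702 = -1314 - 27702 = -29016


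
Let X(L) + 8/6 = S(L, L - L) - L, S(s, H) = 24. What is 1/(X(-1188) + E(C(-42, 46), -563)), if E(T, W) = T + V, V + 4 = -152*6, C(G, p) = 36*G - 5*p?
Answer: -3/4342 ≈ -0.00069093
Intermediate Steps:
C(G, p) = -5*p + 36*G
V = -916 (V = -4 - 152*6 = -4 - 912 = -916)
E(T, W) = -916 + T (E(T, W) = T - 916 = -916 + T)
X(L) = 68/3 - L (X(L) = -4/3 + (24 - L) = 68/3 - L)
1/(X(-1188) + E(C(-42, 46), -563)) = 1/((68/3 - 1*(-1188)) + (-916 + (-5*46 + 36*(-42)))) = 1/((68/3 + 1188) + (-916 + (-230 - 1512))) = 1/(3632/3 + (-916 - 1742)) = 1/(3632/3 - 2658) = 1/(-4342/3) = -3/4342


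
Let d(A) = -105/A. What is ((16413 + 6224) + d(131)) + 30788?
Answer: 6998570/131 ≈ 53424.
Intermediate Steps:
((16413 + 6224) + d(131)) + 30788 = ((16413 + 6224) - 105/131) + 30788 = (22637 - 105*1/131) + 30788 = (22637 - 105/131) + 30788 = 2965342/131 + 30788 = 6998570/131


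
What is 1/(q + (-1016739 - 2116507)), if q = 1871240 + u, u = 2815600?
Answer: 1/1553594 ≈ 6.4367e-7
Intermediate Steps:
q = 4686840 (q = 1871240 + 2815600 = 4686840)
1/(q + (-1016739 - 2116507)) = 1/(4686840 + (-1016739 - 2116507)) = 1/(4686840 - 3133246) = 1/1553594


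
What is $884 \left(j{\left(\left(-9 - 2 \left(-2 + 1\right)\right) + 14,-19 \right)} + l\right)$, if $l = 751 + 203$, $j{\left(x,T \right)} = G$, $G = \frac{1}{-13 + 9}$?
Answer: $843115$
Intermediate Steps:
$G = - \frac{1}{4}$ ($G = \frac{1}{-4} = - \frac{1}{4} \approx -0.25$)
$j{\left(x,T \right)} = - \frac{1}{4}$
$l = 954$
$884 \left(j{\left(\left(-9 - 2 \left(-2 + 1\right)\right) + 14,-19 \right)} + l\right) = 884 \left(- \frac{1}{4} + 954\right) = 884 \cdot \frac{3815}{4} = 843115$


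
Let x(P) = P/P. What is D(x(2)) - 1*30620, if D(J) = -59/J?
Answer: -30679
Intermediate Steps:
x(P) = 1
D(x(2)) - 1*30620 = -59/1 - 1*30620 = -59*1 - 30620 = -59 - 30620 = -30679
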